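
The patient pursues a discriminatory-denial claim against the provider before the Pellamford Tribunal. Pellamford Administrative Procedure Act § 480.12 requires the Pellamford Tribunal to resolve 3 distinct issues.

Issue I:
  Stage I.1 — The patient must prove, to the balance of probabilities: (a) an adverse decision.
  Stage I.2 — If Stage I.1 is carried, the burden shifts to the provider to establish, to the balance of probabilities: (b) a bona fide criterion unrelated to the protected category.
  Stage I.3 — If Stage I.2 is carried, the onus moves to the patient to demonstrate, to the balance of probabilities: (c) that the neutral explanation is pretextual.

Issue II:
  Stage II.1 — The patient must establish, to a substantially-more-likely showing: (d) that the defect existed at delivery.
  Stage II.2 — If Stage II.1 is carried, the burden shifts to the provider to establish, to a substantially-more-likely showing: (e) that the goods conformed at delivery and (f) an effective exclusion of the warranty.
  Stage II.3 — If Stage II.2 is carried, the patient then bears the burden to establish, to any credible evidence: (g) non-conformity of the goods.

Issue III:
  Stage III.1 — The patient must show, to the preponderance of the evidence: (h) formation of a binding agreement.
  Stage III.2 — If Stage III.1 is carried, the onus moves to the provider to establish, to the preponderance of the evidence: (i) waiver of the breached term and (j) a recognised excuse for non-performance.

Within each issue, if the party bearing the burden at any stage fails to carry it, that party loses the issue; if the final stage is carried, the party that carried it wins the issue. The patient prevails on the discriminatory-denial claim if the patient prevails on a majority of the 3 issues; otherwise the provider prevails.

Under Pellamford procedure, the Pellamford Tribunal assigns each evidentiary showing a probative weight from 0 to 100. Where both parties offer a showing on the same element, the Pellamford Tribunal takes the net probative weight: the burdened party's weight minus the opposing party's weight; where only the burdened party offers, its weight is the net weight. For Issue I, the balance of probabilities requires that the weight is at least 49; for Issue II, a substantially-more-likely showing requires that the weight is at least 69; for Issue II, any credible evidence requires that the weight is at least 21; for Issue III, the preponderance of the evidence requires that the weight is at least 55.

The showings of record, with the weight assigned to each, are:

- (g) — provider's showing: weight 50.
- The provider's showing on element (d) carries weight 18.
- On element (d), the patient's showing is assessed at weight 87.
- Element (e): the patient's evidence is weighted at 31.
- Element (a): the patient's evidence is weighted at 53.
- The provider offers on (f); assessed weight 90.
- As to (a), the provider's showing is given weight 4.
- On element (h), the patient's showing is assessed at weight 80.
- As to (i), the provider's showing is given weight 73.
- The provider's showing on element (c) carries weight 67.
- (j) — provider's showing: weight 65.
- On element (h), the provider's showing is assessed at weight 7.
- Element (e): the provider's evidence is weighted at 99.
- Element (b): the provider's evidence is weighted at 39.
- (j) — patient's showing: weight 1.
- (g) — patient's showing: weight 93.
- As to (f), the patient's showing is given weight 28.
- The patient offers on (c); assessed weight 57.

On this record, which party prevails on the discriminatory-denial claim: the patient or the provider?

— Issue I —
Stage I.1 — burden on patient; standard: the balance of probabilities (weight is at least 49).
    (a): 53 − 4 = 49 ≥ 49 [met]
  The patient carries Stage I.1; the provider now bears the burden.
Stage I.2 — burden on provider; standard: the balance of probabilities (weight is at least 49).
    (b): 39 < 49 [not met]
  The provider does not carry Stage I.2.
So the patient prevails on this issue.
— Issue II —
Stage II.1 — burden on patient; standard: a substantially-more-likely showing (weight is at least 69).
    (d): 87 − 18 = 69 ≥ 69 [met]
  The patient carries Stage II.1; the provider now bears the burden.
Stage II.2 — burden on provider; standard: a substantially-more-likely showing (weight is at least 69).
    (e): 99 − 31 = 68 < 69 [not met]
    (f): 90 − 28 = 62 < 69 [not met]
  The provider does not carry Stage II.2.
The analysis ends at Stage II.2; the patient prevails on this issue.
— Issue III —
Stage III.1 — burden on patient; standard: the preponderance of the evidence (weight is at least 55).
    (h): 80 − 7 = 73 ≥ 55 [met]
  All elements met. The burden passes to the provider.
Stage III.2 — burden on provider; standard: the preponderance of the evidence (weight is at least 55).
    (i): 73 ≥ 55 [met]
    (j): 65 − 1 = 64 ≥ 55 [met]
  All elements met at the final stage.
Every stage carried; the provider prevails on this issue.
Per-issue: Issue I → patient; Issue II → patient; Issue III → provider. The patient must prevail on a majority of issues; overall, the patient prevails.

patient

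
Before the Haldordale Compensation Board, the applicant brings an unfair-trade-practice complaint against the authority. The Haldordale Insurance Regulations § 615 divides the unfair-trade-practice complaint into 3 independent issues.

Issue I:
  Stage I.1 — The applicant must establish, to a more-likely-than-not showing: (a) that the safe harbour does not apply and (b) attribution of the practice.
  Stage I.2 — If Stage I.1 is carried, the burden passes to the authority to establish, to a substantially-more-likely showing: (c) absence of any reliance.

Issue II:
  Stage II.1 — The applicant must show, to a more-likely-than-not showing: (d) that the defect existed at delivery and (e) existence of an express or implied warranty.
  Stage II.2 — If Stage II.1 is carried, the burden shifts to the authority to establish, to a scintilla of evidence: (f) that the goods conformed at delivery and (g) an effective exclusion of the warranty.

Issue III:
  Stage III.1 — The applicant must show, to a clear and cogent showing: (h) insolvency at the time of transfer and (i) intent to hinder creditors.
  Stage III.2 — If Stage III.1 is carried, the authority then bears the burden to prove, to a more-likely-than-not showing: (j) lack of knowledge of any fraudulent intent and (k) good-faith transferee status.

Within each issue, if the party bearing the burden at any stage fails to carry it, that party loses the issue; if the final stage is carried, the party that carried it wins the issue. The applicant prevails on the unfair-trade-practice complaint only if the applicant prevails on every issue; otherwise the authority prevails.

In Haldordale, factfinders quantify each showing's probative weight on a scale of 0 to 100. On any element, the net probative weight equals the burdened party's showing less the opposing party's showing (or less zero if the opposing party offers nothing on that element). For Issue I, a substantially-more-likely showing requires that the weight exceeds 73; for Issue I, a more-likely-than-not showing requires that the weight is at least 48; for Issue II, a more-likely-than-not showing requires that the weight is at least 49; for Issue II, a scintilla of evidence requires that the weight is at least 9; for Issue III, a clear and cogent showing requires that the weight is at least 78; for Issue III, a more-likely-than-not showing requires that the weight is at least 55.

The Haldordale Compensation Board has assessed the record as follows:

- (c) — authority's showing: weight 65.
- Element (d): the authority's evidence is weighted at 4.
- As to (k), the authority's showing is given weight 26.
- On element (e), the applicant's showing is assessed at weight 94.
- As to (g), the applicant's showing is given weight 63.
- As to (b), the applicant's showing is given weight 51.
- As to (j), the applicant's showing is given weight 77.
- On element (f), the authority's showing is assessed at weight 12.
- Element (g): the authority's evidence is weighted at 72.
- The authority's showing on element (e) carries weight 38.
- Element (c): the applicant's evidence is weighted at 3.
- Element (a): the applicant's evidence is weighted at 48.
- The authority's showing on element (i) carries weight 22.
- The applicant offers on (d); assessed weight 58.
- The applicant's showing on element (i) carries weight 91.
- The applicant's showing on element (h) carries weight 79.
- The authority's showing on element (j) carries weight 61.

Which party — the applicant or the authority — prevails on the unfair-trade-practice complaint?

authority

— Issue I —
At Stage I.1 the applicant must meet a more-likely-than-not showing (weight is at least 48): on (a) the weight is 48, ≥ 48, so (a) meets the standard; on (b) the weight is 51, ≥ 48, so (b) meets the standard.
  Stage I.1 is satisfied; the onus moves to the authority.
At Stage I.2 the authority must meet a substantially-more-likely showing (weight exceeds 73): on (c) the weight is 65 less the opposing 3 gives net 62, which does not exceed 73, so (c) does not meet the standard.
  Stage I.2 not carried; the authority fails its burden.
The applicant prevails on this issue.
— Issue II —
Stage II.1 — burden on applicant; standard: a more-likely-than-not showing (weight is at least 49).
    (d): 58 − 4 = 54 ≥ 49 [met]
    (e): 94 − 38 = 56 ≥ 49 [met]
  Stage II.1 carried; the burden shifts to the authority.
Stage II.2 — burden on authority; standard: a scintilla of evidence (weight is at least 9).
    (f): 12 ≥ 9 [met]
    (g): 72 − 63 = 9 ≥ 9 [met]
  Stage II.2 carried; the final stage is satisfied.
Every stage carried; the authority prevails on this issue.
— Issue III —
Stage III.1 — burden on applicant; standard: a clear and cogent showing (weight is at least 78).
    (h): 79 ≥ 78 [met]
    (i): 91 − 22 = 69 < 78 [not met]
  Not every element is met, so the applicant fails to carry Stage III.1.
So the authority prevails on this issue.
Per-issue: Issue I → applicant; Issue II → authority; Issue III → authority. The applicant must prevail on every issue; overall, the authority prevails.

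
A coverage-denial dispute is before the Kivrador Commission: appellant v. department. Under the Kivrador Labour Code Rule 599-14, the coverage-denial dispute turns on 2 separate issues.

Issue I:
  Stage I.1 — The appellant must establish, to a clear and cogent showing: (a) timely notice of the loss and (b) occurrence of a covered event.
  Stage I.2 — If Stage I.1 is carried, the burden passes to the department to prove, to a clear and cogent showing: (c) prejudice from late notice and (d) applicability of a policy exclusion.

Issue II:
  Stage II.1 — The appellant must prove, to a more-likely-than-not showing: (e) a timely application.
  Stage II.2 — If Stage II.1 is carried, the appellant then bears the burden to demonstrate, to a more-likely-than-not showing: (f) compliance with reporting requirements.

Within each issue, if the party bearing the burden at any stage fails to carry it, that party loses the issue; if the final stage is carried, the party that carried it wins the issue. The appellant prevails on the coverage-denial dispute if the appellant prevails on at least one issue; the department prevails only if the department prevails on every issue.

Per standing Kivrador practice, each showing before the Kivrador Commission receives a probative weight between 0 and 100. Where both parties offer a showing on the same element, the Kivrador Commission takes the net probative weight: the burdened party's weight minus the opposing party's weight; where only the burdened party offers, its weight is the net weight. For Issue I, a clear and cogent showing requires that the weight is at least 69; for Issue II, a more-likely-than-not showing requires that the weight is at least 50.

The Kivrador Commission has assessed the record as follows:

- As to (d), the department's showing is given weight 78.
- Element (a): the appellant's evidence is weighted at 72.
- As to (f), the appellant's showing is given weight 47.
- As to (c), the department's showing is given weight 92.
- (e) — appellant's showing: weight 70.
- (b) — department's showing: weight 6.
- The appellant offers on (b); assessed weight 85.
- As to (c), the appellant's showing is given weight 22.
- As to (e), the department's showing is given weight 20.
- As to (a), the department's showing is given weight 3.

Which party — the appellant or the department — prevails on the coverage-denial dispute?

— Issue I —
Stage I.1 (appellant, a clear and cogent showing, weight is at least 69): (a) net 72−3=69 ≥ 69 — meets; (b) net 85−6=79 ≥ 69 — meets.
  Stage I.1 carried; the burden shifts to the department.
Stage I.2 (department, a clear and cogent showing, weight is at least 69): (c) net 92−22=70 ≥ 69 — meets; (d) 78 ≥ 69 — meets.
  The department carries the last stage.
With every stage satisfied, the department prevails on this issue.
— Issue II —
Stage II.1 — burden on appellant; standard: a more-likely-than-not showing (weight is at least 50).
    (e): 70 − 20 = 50 ≥ 50 [met]
  All elements met. The appellant retains the burden for Stage II.2.
Stage II.2 — burden on appellant; standard: a more-likely-than-not showing (weight is at least 50).
    (f): 47 < 50 [not met]
  The appellant does not carry Stage II.2.
The analysis ends at Stage II.2; the department prevails on this issue.
Per-issue: Issue I → department; Issue II → department. The appellant must prevail on at least one issue; overall, the department prevails.

department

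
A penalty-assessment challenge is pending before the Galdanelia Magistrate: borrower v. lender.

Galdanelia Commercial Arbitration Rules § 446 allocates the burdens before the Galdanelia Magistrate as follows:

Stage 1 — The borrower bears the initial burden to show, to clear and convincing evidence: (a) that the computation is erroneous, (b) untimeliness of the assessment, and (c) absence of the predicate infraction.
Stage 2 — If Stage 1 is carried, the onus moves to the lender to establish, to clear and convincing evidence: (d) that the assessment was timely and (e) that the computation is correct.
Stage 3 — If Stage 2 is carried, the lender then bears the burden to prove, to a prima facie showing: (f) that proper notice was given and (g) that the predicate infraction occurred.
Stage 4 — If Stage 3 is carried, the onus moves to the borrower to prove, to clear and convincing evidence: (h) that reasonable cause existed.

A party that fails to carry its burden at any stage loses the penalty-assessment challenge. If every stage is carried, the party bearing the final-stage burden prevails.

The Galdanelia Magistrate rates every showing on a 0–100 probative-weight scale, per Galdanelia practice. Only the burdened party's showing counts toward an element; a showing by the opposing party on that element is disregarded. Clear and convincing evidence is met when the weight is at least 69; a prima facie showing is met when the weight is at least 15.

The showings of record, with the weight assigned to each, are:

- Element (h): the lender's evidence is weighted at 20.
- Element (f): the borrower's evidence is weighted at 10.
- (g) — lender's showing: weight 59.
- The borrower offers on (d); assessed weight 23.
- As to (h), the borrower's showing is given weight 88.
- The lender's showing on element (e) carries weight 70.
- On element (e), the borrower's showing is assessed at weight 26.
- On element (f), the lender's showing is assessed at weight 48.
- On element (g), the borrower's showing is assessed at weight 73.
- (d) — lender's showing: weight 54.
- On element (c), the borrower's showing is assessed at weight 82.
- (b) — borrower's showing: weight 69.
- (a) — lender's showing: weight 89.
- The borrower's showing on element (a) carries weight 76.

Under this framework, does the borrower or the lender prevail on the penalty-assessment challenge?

borrower

Stage 1 (borrower, clear and convincing evidence, weight is at least 69): (a) 76 (lender's 89 disregarded) ≥ 69 — meets; (b) 69 ≥ 69 — meets; (c) 82 ≥ 69 — meets.
  Stage 1 carried; the burden shifts to the lender.
Stage 2 (lender, clear and convincing evidence, weight is at least 69): (d) 54 (borrower's 23 disregarded) < 69 — fails; (e) 70 (borrower's 26 disregarded) ≥ 69 — meets.
  The lender does not carry Stage 2.
The analysis ends at Stage 2; the borrower prevails.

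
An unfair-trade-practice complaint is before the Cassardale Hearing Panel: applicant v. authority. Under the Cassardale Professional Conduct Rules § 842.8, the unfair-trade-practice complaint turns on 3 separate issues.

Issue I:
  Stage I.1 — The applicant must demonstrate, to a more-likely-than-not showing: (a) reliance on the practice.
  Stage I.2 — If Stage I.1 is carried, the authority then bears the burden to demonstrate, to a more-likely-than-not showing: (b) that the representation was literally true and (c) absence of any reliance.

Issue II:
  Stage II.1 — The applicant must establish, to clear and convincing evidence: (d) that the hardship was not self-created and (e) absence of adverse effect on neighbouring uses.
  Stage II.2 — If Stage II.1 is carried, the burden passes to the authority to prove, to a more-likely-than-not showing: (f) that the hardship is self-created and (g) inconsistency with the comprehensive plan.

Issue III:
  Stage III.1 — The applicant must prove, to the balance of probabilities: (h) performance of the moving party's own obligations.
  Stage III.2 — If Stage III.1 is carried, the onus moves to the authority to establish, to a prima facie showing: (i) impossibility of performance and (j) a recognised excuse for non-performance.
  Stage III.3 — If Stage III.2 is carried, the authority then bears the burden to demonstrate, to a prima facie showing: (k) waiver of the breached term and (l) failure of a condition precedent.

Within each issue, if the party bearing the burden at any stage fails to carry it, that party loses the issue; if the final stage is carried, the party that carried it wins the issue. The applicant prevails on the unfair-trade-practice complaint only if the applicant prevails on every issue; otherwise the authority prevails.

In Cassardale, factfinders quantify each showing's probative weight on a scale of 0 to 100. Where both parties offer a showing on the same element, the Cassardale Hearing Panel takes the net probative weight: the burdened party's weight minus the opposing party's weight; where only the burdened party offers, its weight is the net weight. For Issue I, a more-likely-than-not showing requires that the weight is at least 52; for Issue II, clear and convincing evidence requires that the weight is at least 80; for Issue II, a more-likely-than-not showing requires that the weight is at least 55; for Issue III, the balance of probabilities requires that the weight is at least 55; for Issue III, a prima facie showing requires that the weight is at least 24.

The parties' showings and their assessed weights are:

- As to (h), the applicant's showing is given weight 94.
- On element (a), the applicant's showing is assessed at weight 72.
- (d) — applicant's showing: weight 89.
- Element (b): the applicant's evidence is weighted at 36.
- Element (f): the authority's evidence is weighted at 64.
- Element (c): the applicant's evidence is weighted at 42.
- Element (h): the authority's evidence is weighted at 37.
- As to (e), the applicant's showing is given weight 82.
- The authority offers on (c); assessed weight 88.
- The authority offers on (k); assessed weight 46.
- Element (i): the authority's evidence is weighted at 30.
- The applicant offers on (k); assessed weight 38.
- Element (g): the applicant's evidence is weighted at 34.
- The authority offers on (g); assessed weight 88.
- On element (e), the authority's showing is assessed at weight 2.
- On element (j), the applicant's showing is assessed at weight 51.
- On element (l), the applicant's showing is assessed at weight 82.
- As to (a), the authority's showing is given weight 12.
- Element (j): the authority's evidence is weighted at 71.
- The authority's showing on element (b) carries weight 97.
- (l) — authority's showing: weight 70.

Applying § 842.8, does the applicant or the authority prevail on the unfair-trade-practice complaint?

— Issue I —
At Stage I.1 the applicant must meet a more-likely-than-not showing (weight is at least 52): on (a) the weight is 72 less the opposing 12 gives net 60, ≥ 52, so (a) meets the standard.
  Stage I.1 carried; the burden shifts to the authority.
At Stage I.2 the authority must meet a more-likely-than-not showing (weight is at least 52): on (b) the weight is 97 less the opposing 36 gives net 61, ≥ 52, so (b) meets the standard; on (c) the weight is 88 less the opposing 42 gives net 46, < 52, so (c) does not meet the standard.
  Stage I.2 not carried; the authority fails its burden.
The analysis ends at Stage I.2; the applicant prevails on this issue.
— Issue II —
At Stage II.1 the applicant must meet clear and convincing evidence (weight is at least 80): on (d) the weight is 89, which does reach 80, so (d) meets the standard; on (e) the weight is 82 less the opposing 2 gives net 80, which does reach 80, so (e) meets the standard.
  The applicant carries Stage II.1; the authority now bears the burden.
At Stage II.2 the authority must meet a more-likely-than-not showing (weight is at least 55): on (f) the weight is 64, ≥ 55, so (f) meets the standard; on (g) the weight is 88 less the opposing 34 gives net 54, < 55, so (g) does not meet the standard.
  The authority does not carry Stage II.2.
The analysis ends at Stage II.2; the applicant prevails on this issue.
— Issue III —
At Stage III.1 the applicant must meet the balance of probabilities (weight is at least 55): on (h) the weight is 94 less the opposing 37 gives net 57, ≥ 55, so (h) meets the standard.
  All elements met. The burden passes to the authority.
At Stage III.2 the authority must meet a prima facie showing (weight is at least 24): on (i) the weight is 30, ≥ 24, so (i) meets the standard; on (j) the weight is 71 less the opposing 51 gives net 20, which does not reach 24, so (j) does not meet the standard.
  Stage III.2 not carried; the authority fails its burden.
The applicant prevails on this issue.
Per-issue: Issue I → applicant; Issue II → applicant; Issue III → applicant. The applicant must prevail on every issue; overall, the applicant prevails.

applicant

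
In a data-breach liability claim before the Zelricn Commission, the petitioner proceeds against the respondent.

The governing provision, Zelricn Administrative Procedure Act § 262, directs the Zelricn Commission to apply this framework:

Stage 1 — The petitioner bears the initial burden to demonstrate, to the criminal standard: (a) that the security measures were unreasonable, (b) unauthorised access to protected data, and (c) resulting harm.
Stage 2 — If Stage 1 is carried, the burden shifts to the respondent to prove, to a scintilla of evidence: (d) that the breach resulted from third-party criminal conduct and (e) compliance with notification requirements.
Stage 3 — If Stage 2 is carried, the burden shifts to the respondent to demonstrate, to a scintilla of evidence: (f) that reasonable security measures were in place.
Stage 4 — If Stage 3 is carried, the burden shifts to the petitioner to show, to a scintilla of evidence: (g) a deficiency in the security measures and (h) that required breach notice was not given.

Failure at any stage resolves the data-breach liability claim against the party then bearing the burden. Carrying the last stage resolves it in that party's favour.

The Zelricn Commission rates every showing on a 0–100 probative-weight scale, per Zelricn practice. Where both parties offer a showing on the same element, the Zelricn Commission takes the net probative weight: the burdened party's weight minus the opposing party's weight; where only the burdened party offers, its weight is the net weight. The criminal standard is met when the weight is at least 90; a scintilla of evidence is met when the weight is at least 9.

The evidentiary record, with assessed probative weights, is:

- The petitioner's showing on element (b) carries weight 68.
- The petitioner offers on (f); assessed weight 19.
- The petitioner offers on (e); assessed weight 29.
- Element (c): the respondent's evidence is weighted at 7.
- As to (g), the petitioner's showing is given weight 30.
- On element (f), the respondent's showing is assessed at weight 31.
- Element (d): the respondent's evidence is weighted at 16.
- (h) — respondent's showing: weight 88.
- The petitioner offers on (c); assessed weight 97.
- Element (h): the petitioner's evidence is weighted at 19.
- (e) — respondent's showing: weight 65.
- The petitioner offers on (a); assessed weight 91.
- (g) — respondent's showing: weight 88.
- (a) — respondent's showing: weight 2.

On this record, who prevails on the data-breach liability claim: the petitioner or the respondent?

At Stage 1 the petitioner must meet the criminal standard (weight is at least 90): on (a) the weight is 91 less the opposing 2 gives net 89, < 90, so (a) does not meet the standard; on (b) the weight is 68, which does not reach 90, so (b) does not meet the standard; on (c) the weight is 97 less the opposing 7 gives net 90, which does reach 90, so (c) meets the standard.
  Not every element is met, so the petitioner fails to carry Stage 1.
The analysis ends at Stage 1; the respondent prevails.

respondent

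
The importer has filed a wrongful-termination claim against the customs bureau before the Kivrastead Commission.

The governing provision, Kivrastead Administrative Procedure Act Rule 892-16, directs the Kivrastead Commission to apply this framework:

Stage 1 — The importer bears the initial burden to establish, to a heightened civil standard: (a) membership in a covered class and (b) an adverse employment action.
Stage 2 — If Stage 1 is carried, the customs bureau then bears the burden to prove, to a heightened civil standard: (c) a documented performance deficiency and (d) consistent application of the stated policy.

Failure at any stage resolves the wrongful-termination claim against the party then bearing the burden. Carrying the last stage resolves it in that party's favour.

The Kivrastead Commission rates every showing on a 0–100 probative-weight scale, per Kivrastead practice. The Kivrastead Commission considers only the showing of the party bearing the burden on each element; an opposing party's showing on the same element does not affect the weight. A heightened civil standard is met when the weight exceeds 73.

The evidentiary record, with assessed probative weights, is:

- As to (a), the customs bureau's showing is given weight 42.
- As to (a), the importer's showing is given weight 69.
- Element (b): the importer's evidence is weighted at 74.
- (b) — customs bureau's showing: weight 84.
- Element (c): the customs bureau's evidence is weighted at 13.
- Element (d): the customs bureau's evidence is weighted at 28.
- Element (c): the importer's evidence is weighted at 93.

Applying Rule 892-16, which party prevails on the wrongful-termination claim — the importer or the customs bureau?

customs bureau

Stage 1 (importer, a heightened civil standard, weight exceeds 73): (a) 69 (customs bureau's 42 disregarded) ≤ 73 — fails; (b) 74 (customs bureau's 84 disregarded) > 73 — meets.
  Stage 1 not carried; the importer fails its burden.
The customs bureau prevails.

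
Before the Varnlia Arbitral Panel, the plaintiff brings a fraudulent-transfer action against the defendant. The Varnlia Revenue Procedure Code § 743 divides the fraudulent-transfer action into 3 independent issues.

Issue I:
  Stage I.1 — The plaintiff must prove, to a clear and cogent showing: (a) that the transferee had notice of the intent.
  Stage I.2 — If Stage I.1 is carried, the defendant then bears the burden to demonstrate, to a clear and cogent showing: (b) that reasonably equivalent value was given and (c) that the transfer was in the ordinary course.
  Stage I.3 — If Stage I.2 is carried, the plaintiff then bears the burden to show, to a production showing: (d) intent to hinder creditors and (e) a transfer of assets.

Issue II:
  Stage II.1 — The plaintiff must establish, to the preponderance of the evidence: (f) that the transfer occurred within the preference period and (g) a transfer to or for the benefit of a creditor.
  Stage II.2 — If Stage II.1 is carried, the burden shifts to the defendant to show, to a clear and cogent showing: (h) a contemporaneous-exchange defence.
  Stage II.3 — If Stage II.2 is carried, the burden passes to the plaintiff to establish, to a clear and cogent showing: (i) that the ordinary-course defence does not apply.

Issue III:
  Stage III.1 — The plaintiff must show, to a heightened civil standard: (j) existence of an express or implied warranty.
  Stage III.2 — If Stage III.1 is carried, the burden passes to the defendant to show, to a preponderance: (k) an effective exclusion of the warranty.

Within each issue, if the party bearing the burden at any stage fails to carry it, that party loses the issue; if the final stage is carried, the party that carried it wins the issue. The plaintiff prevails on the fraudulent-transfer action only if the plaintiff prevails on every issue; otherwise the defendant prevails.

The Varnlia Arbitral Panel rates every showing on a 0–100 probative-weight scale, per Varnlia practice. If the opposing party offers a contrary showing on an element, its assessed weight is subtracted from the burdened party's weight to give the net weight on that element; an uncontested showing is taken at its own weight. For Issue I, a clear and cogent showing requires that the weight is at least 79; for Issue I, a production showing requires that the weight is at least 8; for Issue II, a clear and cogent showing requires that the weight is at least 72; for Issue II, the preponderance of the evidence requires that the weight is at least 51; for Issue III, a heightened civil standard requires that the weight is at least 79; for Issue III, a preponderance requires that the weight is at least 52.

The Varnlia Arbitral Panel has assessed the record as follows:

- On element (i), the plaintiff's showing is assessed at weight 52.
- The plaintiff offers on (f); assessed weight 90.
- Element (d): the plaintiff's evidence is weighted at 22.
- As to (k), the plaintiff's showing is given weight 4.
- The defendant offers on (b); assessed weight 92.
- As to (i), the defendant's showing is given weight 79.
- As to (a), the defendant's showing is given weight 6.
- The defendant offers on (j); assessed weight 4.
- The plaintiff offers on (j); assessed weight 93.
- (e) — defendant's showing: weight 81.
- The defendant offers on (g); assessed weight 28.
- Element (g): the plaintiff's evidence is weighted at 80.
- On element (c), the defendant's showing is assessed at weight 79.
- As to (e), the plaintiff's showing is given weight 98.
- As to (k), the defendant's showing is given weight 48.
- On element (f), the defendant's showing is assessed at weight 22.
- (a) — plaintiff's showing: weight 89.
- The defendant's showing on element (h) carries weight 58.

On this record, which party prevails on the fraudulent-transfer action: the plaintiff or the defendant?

plaintiff

— Issue I —
Stage I.1 — burden on plaintiff; standard: a clear and cogent showing (weight is at least 79).
    (a): 89 − 6 = 83 ≥ 79 [met]
  All elements met. The burden passes to the defendant.
Stage I.2 — burden on defendant; standard: a clear and cogent showing (weight is at least 79).
    (b): 92 ≥ 79 [met]
    (c): 79 ≥ 79 [met]
  Stage I.2 carried; the burden shifts to the plaintiff.
Stage I.3 — burden on plaintiff; standard: a production showing (weight is at least 8).
    (d): 22 ≥ 8 [met]
    (e): 98 − 81 = 17 ≥ 8 [met]
  All elements met at the final stage.
All stages carried — the plaintiff prevails on this issue.
— Issue II —
Stage II.1 — burden on plaintiff; standard: the preponderance of the evidence (weight is at least 51).
    (f): 90 − 22 = 68 ≥ 51 [met]
    (g): 80 − 28 = 52 ≥ 51 [met]
  Stage II.1 carried; the burden shifts to the defendant.
Stage II.2 — burden on defendant; standard: a clear and cogent showing (weight is at least 72).
    (h): 58 < 72 [not met]
  The defendant does not carry Stage II.2.
So the plaintiff prevails on this issue.
— Issue III —
Stage III.1 — burden on plaintiff; standard: a heightened civil standard (weight is at least 79).
    (j): 93 − 4 = 89 ≥ 79 [met]
  Stage III.1 is satisfied; the onus moves to the defendant.
Stage III.2 — burden on defendant; standard: a preponderance (weight is at least 52).
    (k): 48 − 4 = 44 < 52 [not met]
  Not every element is met, so the defendant fails to carry Stage III.2.
The plaintiff prevails on this issue.
Per-issue: Issue I → plaintiff; Issue II → plaintiff; Issue III → plaintiff. The plaintiff must prevail on every issue; overall, the plaintiff prevails.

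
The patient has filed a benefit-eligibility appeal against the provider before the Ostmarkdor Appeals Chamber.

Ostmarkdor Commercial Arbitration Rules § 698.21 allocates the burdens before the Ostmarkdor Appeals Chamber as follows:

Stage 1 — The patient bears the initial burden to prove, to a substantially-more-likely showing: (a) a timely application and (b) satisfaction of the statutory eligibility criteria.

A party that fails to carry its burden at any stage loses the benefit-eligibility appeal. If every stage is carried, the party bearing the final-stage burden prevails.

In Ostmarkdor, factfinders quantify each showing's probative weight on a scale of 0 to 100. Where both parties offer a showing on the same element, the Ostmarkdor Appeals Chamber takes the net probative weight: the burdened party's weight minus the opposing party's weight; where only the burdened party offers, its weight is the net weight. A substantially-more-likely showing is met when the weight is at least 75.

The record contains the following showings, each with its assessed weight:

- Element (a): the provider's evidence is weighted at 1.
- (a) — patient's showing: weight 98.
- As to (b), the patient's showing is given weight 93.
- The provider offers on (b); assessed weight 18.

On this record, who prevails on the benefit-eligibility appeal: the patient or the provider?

At Stage 1 the patient must meet a substantially-more-likely showing (weight is at least 75): on (a) the weight is 98 less the opposing 1 gives net 97, ≥ 75, so (a) meets the standard; on (b) the weight is 93 less the opposing 18 gives net 75, which does reach 75, so (b) meets the standard.
  The patient carries the last stage.
With every stage satisfied, the patient prevails.

patient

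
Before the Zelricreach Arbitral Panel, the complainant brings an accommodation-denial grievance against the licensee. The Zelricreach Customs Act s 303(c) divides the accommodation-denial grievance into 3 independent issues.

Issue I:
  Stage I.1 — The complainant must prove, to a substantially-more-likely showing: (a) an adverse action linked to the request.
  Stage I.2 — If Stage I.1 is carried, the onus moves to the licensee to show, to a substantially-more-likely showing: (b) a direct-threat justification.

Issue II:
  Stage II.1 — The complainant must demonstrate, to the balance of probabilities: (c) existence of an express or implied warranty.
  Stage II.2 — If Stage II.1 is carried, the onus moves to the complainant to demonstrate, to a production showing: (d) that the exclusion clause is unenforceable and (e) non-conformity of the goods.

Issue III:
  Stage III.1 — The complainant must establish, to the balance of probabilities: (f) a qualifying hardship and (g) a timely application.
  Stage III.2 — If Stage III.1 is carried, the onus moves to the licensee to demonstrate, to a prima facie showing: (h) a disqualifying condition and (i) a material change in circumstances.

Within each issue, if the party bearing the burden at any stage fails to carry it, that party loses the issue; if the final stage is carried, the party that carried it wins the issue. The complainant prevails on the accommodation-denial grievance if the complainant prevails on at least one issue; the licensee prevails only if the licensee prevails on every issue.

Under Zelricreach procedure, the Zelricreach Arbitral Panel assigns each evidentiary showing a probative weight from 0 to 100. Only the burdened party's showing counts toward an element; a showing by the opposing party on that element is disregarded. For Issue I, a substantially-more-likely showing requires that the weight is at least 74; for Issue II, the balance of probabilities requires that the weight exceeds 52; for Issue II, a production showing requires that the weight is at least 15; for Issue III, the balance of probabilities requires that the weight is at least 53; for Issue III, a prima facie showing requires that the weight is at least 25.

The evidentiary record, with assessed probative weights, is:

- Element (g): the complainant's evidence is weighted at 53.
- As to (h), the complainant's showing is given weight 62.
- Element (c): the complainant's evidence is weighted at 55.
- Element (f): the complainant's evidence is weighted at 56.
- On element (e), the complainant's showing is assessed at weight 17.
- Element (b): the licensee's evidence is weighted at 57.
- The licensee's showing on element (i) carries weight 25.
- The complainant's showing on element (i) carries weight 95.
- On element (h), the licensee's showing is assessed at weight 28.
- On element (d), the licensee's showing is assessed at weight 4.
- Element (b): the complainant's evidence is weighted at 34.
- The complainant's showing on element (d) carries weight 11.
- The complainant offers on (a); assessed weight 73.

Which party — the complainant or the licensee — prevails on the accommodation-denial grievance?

— Issue I —
Stage I.1 — burden on complainant; standard: a substantially-more-likely showing (weight is at least 74).
    (a): 73 < 74 [not met]
  Stage I.1 not carried; the complainant fails its burden.
The analysis ends at Stage I.1; the licensee prevails on this issue.
— Issue II —
Stage II.1 (complainant, the balance of probabilities, weight exceeds 52): (c) 55 > 52 — meets.
  All elements met. The complainant retains the burden for Stage II.2.
Stage II.2 (complainant, a production showing, weight is at least 15): (d) 11 (licensee's 4 disregarded) < 15 — fails; (e) 17 ≥ 15 — meets.
  Stage II.2 not carried; the complainant fails its burden.
So the licensee prevails on this issue.
— Issue III —
Stage III.1 (complainant, the balance of probabilities, weight is at least 53): (f) 56 ≥ 53 — meets; (g) 53 ≥ 53 — meets.
  All elements met. The burden passes to the licensee.
Stage III.2 (licensee, a prima facie showing, weight is at least 25): (h) 28 (complainant's 62 disregarded) ≥ 25 — meets; (i) 25 (complainant's 95 disregarded) ≥ 25 — meets.
  Stage III.2 carried; the final stage is satisfied.
All stages carried — the licensee prevails on this issue.
Per-issue: Issue I → licensee; Issue II → licensee; Issue III → licensee. The complainant must prevail on at least one issue; overall, the licensee prevails.

licensee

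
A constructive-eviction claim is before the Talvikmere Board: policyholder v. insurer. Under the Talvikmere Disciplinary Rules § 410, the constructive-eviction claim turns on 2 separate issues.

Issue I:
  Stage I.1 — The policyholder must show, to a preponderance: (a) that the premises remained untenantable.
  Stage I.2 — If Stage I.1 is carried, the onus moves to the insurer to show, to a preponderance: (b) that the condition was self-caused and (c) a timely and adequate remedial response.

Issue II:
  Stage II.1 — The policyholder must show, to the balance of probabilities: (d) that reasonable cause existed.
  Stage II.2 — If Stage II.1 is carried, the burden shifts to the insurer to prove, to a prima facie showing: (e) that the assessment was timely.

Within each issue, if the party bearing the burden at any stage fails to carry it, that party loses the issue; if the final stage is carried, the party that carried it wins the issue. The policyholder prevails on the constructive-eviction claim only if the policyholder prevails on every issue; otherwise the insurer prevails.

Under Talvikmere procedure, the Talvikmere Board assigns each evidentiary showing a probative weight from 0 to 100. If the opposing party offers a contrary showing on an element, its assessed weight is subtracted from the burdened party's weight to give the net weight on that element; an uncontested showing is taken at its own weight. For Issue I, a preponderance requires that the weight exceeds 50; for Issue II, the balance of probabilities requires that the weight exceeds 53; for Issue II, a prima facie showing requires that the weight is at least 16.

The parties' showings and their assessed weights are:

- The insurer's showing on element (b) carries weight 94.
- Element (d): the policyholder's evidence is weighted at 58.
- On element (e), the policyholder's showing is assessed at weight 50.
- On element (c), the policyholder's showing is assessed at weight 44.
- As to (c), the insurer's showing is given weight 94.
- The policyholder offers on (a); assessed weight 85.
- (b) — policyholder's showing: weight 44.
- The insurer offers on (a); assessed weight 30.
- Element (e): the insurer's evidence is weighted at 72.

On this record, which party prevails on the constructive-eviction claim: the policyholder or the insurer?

insurer

— Issue I —
At Stage I.1 the policyholder must meet a preponderance (weight exceeds 50): on (a) the weight is 85 less the opposing 30 gives net 55, > 50, so (a) meets the standard.
  The policyholder carries Stage I.1; the insurer now bears the burden.
At Stage I.2 the insurer must meet a preponderance (weight exceeds 50): on (b) the weight is 94 less the opposing 44 gives net 50, ≤ 50, so (b) does not meet the standard; on (c) the weight is 94 less the opposing 44 gives net 50, ≤ 50, so (c) does not meet the standard.
  Stage I.2 not carried; the insurer fails its burden.
So the policyholder prevails on this issue.
— Issue II —
Stage II.1 (policyholder, the balance of probabilities, weight exceeds 53): (d) 58 > 53 — meets.
  Stage II.1 is satisfied; the onus moves to the insurer.
Stage II.2 (insurer, a prima facie showing, weight is at least 16): (e) net 72−50=22 ≥ 16 — meets.
  The insurer carries the last stage.
With every stage satisfied, the insurer prevails on this issue.
Per-issue: Issue I → policyholder; Issue II → insurer. The policyholder must prevail on every issue; overall, the insurer prevails.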